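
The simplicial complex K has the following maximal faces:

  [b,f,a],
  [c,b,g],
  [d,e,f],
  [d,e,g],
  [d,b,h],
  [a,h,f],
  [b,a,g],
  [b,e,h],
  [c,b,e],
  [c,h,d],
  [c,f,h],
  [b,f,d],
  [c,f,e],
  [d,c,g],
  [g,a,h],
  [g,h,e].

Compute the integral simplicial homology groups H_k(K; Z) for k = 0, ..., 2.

H_0 ≅ Z,  H_1 ≅ Z^2,  H_2 ≅ Z.

Order the vertices as a < b < c < d < e < f < g < h. Listing each simplex with vertices in this order, K has dimension 2 with simplices:

  0-simplices (8): a, b, c, d, e, f, g, h
  1-simplices (24): ab, af, ag, ah, bc, bd, be, bf, bg, bh, cd, ce, cf, cg, ch, de, df, dg, dh, ef, eg, eh, fh, gh
  2-simplices (16): abf, abg, afh, agh, bce, bcg, bdf, bdh, beh, cdg, cdh, cef, cfh, def, deg, egh

so the chain groups are C_0 ≅ Z^8, C_1 ≅ Z^24, C_2 ≅ Z^16.

Boundary ∂_1: C_1 → C_0 sends each edge [p,q] (with p < q) to q − p. For instance
  ∂cd = d − c.
The resulting 8×24 matrix has rank 7, and its Smith normal form has invariant factors (1,1,1,1,1,1,1).

∂_2: C_2 → C_1 acts by ∂[p,q,r] = [q,r] − [p,r] + [p,q]. For instance
  ∂egh = gh − eh + eg,
  ∂agh = gh − ah + ag.
The 24×16 boundary matrix has rank 15 and Smith normal form diag(1,1,1,1,1,1,1,1,1,1,1,1,1,1,1).

Now H_k = ker ∂_k / im ∂_{k+1}, so:

  H_0: rank C_0 − rank ∂_1 = 8 − 7 = 1, and the invariant factors of ∂_1 are all 1, so H_0 ≅ Z.
  H_1: rank ker ∂_1 − rank ∂_2 = (24 − 7) − 15 = 2, and the invariant factors of ∂_2 are all 1, so H_1 ≅ Z^2.
  H_2: rank ker ∂_2 − rank ∂_3 = (16 − 15) − 0 = 1, and there is no ∂_3, so H_2 ≅ Z.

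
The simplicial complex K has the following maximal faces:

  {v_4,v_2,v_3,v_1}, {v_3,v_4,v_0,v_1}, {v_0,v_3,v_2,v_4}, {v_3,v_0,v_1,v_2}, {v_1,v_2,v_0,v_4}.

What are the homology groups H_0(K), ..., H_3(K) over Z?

Take the total order v_0 < v_1 < v_2 < v_3 < v_4 on the vertex set. Then K (dimension 3) consists of the simplices:

  0-simplices (5): [v_0], [v_1], [v_2], [v_3], [v_4]
  1-simplices (10): [v_0,v_1], [v_0,v_2], [v_0,v_3], [v_0,v_4], [v_1,v_2], [v_1,v_3], [v_1,v_4], [v_2,v_3], [v_2,v_4], [v_3,v_4]
  2-simplices (10): [v_0,v_1,v_2], [v_0,v_1,v_3], [v_0,v_1,v_4], [v_0,v_2,v_3], [v_0,v_2,v_4], [v_0,v_3,v_4], [v_1,v_2,v_3], [v_1,v_2,v_4], [v_1,v_3,v_4], [v_2,v_3,v_4]
  3-simplices (5): [v_0,v_1,v_2,v_3], [v_0,v_1,v_2,v_4], [v_0,v_1,v_3,v_4], [v_0,v_2,v_3,v_4], [v_1,v_2,v_3,v_4]

so the chain groups are C_0 ≅ Z^5, C_1 ≅ Z^10, C_2 ≅ Z^10, C_3 ≅ Z^5.

The boundary map ∂_1: C_1 → C_0 is given by ∂[p,q] = [q] − [p]. For instance
  ∂[v_2,v_3] = [v_3] − [v_2].
The 5×10 boundary matrix has rank 4 and Smith normal form diag(1,1,1,1).

Boundary ∂_2: C_2 → C_1 maps a triangle to the signed sum of its edges. For instance
  ∂[v_0,v_1,v_2] = [v_1,v_2] − [v_0,v_2] + [v_0,v_1],
  ∂[v_0,v_1,v_3] = [v_1,v_3] − [v_0,v_3] + [v_0,v_1].
This gives a 10×10 integer matrix of rank 6; reducing to Smith normal form yields diagonal entries (1,1,1,1,1,1).

The boundary map ∂_3: C_3 → C_2 sends each 3-simplex σ to the alternating sum Σ_i (−1)^i (σ with its i-th vertex removed). For instance
  ∂[v_0,v_1,v_2,v_3] = [v_1,v_2,v_3] − [v_0,v_2,v_3] + [v_0,v_1,v_3] − [v_0,v_1,v_2],
  ∂[v_0,v_2,v_3,v_4] = [v_2,v_3,v_4] − [v_0,v_3,v_4] + [v_0,v_2,v_4] − [v_0,v_2,v_3].
This gives a 10×5 integer matrix of rank 4; reducing to Smith normal form yields diagonal entries (1,1,1,1).

From H_k ≅ ker(∂_k) / im(∂_{k+1}) we obtain:

  H_0: rank C_0 − rank ∂_1 = 5 − 4 = 1, and the invariant factors of ∂_1 are all 1, so H_0 = Z.
  H_1: rank ker ∂_1 − rank ∂_2 = (10 − 4) − 6 = 0, and the invariant factors of ∂_2 are all 1, so H_1 = 0.
  H_2: rank ker ∂_2 − rank ∂_3 = (10 − 6) − 4 = 0, and the invariant factors of ∂_3 are all 1, so H_2 = 0.
  H_3: rank ker ∂_3 − rank ∂_4 = (5 − 4) − 0 = 1, and there is no ∂_4, so H_3 = Z.

H_0 = Z,  H_1 = 0,  H_2 = 0,  H_3 = Z.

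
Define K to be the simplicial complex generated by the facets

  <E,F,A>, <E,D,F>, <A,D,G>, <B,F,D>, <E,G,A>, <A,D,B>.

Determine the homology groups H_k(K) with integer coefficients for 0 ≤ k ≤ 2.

H_0 ≅ Z,  H_1 ≅ Z,  H_2 = 0.

Take the total order A < B < D < E < F < G on the vertex set. Then K (dimension 2) consists of the simplices:

  0-simplices (6): A, B, D, E, F, G
  1-simplices (12): AB, AD, AE, AF, AG, BD, BF, DE, DF, DG, EF, EG
  2-simplices (6): ABD, ADG, AEF, AEG, BDF, DEF

Hence C_0 ≅ Z^6, C_1 ≅ Z^12, C_2 ≅ Z^6.

The boundary map ∂_1: C_1 → C_0 sends each edge [p,q] (with p < q) to q − p.
As a 6×12 matrix over Z this has rank 5, with invariant factors (1,1,1,1,1).

∂_2: C_2 → C_1 maps a triangle to the signed sum of its edges. For instance
  ∂AEF = EF − AF + AE,
  ∂ABD = BD − AD + AB.
The resulting 12×6 matrix has rank 6, and its Smith normal form has invariant factors (1,1,1,1,1,1).

Now H_k = ker ∂_k / im ∂_{k+1}, so:

  H_0: rank C_0 − rank ∂_1 = 6 − 5 = 1, and the invariant factors of ∂_1 are all 1, so H_0 = Z.
  H_1: rank ker ∂_1 − rank ∂_2 = (12 − 5) − 6 = 1, and the invariant factors of ∂_2 are all 1, so H_1 = Z.
  H_2: rank ker ∂_2 − rank ∂_3 = (6 − 6) − 0 = 0, and there is no ∂_3, so H_2 = 0.

As a check, the Euler characteristic is 6 − 12 + 6 = 0, which agrees with 1 − 1 + 0 = 0.
(K is a triangulation of the cylinder S^1 x I.)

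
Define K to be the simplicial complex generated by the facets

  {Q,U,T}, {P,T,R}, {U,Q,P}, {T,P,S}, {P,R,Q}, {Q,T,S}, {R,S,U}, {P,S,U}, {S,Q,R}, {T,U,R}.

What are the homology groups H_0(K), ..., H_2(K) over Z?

K has 6 vertices, 15 edges, 10 triangles.
rank ∂_0 = 0, rank ∂_1 = 5 ⇒ b_0 = 6 − 0 − 5 = 1; all invariant factors of ∂_1 are 1 so no torsion. So H_0 ≅ Z.
rank ∂_1 = 5, rank ∂_2 = 10 ⇒ b_1 = 15 − 5 − 10 = 0; ∂_2 has invariant factor(s) [2] giving torsion. So H_1 ≅ Z/2.
rank ∂_2 = 10, rank ∂_3 = 0 ⇒ b_2 = 10 − 10 − 0 = 0. So H_2 ≅ 0.

H_0 = Z,  H_1 = Z/2,  H_2 = 0.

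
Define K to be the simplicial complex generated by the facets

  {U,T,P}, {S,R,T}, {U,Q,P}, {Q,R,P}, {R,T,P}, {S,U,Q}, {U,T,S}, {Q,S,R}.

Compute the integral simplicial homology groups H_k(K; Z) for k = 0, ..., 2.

Order the vertices as P < Q < R < S < T < U. Listing each simplex with vertices in this order, K has dimension 2 with simplices:

  0-simplices (6): P, Q, R, S, T, U
  1-simplices (12): PQ, PR, PT, PU, QR, QS, QU, RS, RT, ST, SU, TU
  2-simplices (8): PQR, PQU, PRT, PTU, QRS, QSU, RST, STU

so the chain groups are C_0 ≅ Z^6, C_1 ≅ Z^12, C_2 ≅ Z^8.

∂_1: C_1 → C_0 is given by ∂[p,q] = [q] − [p]. For instance
  ∂PQ = Q − P.
The 6×12 boundary matrix has rank 5 and Smith normal form diag(1,1,1,1,1).

The boundary map ∂_2: C_2 → C_1 acts by ∂[p,q,r] = [q,r] − [p,r] + [p,q]. For instance
  ∂STU = TU − SU + ST,
  ∂PRT = RT − PT + PR.
This gives a 12×8 integer matrix of rank 7; reducing to Smith normal form yields diagonal entries (1,1,1,1,1,1,1).

From H_k ≅ ker(∂_k) / im(∂_{k+1}) we obtain:

  H_0: rank C_0 − rank ∂_1 = 6 − 5 = 1, and the invariant factors of ∂_1 are all 1, so H_0 = Z.
  H_1: rank ker ∂_1 − rank ∂_2 = (12 − 5) − 7 = 0, and the invariant factors of ∂_2 are all 1, so H_1 = 0.
  H_2: rank ker ∂_2 − rank ∂_3 = (8 − 7) − 0 = 1, and there is no ∂_3, so H_2 = Z.

As a check, the Euler characteristic is 6 − 12 + 8 = 2, which agrees with 1 − 0 + 1 = 2.
(K is a triangulation of the 2-sphere S^2.)

H_0 ≅ Z,  H_1 = 0,  H_2 ≅ Z.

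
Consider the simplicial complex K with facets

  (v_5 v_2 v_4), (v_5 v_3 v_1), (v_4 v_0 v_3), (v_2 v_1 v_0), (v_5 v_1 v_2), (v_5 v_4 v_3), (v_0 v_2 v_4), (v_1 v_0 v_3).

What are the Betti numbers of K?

b_0 = 1, b_1 = 0, b_2 = 1.

Take the total order v_0 < v_1 < v_2 < v_3 < v_4 < v_5 on the vertex set. Then K (dimension 2) consists of the simplices:

  0-simplices (6): [v_0], [v_1], [v_2], [v_3], [v_4], [v_5]
  1-simplices (12): [v_0,v_1], [v_0,v_2], [v_0,v_3], [v_0,v_4], [v_1,v_2], [v_1,v_3], [v_1,v_5], [v_2,v_4], [v_2,v_5], [v_3,v_4], [v_3,v_5], [v_4,v_5]
  2-simplices (8): [v_0,v_1,v_2], [v_0,v_1,v_3], [v_0,v_2,v_4], [v_0,v_3,v_4], [v_1,v_2,v_5], [v_1,v_3,v_5], [v_2,v_4,v_5], [v_3,v_4,v_5]

so the chain groups are C_0 ≅ Z^6, C_1 ≅ Z^12, C_2 ≅ Z^8.

Boundary ∂_1: C_1 → C_0 maps an edge to its endpoints' difference, ∂[p,q] = q − p. For instance
  ∂[v_1,v_5] = [v_5] − [v_1].
The resulting 6×12 matrix has rank 5, and its Smith normal form has invariant factors (1,1,1,1,1).

∂_2: C_2 → C_1 maps a triangle to the signed sum of its edges. For instance
  ∂[v_3,v_4,v_5] = [v_4,v_5] − [v_3,v_5] + [v_3,v_4],
  ∂[v_0,v_1,v_2] = [v_1,v_2] − [v_0,v_2] + [v_0,v_1].
As a 12×8 matrix over Z this has rank 7, with invariant factors (1,1,1,1,1,1,1).

From H_k ≅ ker(∂_k) / im(∂_{k+1}) we obtain:

  H_0: rank C_0 − rank ∂_1 = 6 − 5 = 1, and the invariant factors of ∂_1 are all 1, so H_0 ≅ Z.
  H_1: rank ker ∂_1 − rank ∂_2 = (12 − 5) − 7 = 0, and the invariant factors of ∂_2 are all 1, so H_1 ≅ 0.
  H_2: rank ker ∂_2 − rank ∂_3 = (8 − 7) − 0 = 1, and there is no ∂_3, so H_2 ≅ Z.

Hence the Betti numbers are b_0 = 1, b_1 = 0, b_2 = 1.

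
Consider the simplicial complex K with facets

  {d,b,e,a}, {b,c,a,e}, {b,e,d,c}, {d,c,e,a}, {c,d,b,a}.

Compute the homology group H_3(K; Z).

H_3 ≅ Z.

We work with the vertex ordering a < b < c < d < e. The simplices of K, each written with vertices in increasing order, are:

  0-simplices (5): a, b, c, d, e
  1-simplices (10): ab, ac, ad, ae, bc, bd, be, cd, ce, de
  2-simplices (10): abc, abd, abe, acd, ace, ade, bcd, bce, bde, cde
  3-simplices (5): abcd, abce, abde, acde, bcde

so the chain groups are C_0 ≅ Z^5, C_1 ≅ Z^10, C_2 ≅ Z^10, C_3 ≅ Z^5.

Boundary ∂_1: C_1 → C_0 is given by ∂[p,q] = [q] − [p]. For instance
  ∂ae = e − a.
This gives a 5×10 integer matrix of rank 4; reducing to Smith normal form yields diagonal entries (1,1,1,1).

Boundary ∂_2: C_2 → C_1 maps a triangle to the signed sum of its edges. For instance
  ∂abc = bc − ac + ab,
  ∂abd = bd − ad + ab.
The 10×10 boundary matrix has rank 6 and Smith normal form diag(1,1,1,1,1,1).

The boundary map ∂_3: C_3 → C_2 sends each 3-simplex σ to the alternating sum Σ_i (−1)^i (σ with its i-th vertex removed). For instance
  ∂abcd = bcd − acd + abd − abc,
  ∂abde = bde − ade + abe − abd.
As a 10×5 matrix over Z this has rank 4, with invariant factors (1,1,1,1).

Now H_k = ker ∂_k / im ∂_{k+1}, so:

  H_3: rank ker ∂_3 − rank ∂_4 = (5 − 4) − 0 = 1, and there is no ∂_4, so H_3 ≅ Z.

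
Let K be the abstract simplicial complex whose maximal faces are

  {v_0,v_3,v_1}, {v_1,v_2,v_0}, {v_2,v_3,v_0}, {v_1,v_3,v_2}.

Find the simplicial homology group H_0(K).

We work with the vertex ordering v_0 < v_1 < v_2 < v_3. The simplices of K, each written with vertices in increasing order, are:

  0-simplices (4): [v_0], [v_1], [v_2], [v_3]
  1-simplices (6): [v_0,v_1], [v_0,v_2], [v_0,v_3], [v_1,v_2], [v_1,v_3], [v_2,v_3]
  2-simplices (4): [v_0,v_1,v_2], [v_0,v_1,v_3], [v_0,v_2,v_3], [v_1,v_2,v_3]

so the chain groups are C_0 ≅ Z^4, C_1 ≅ Z^6, C_2 ≅ Z^4.

Boundary ∂_1: C_1 → C_0 maps an edge to its endpoints' difference, ∂[p,q] = q − p.
This gives a 4×6 integer matrix of rank 3; reducing to Smith normal form yields diagonal entries (1,1,1).

Boundary ∂_2: C_2 → C_1 sends each 2-simplex [p,q,r] to [q,r] − [p,r] + [p,q]. For instance
  ∂[v_0,v_2,v_3] = [v_2,v_3] − [v_0,v_3] + [v_0,v_2],
  ∂[v_0,v_1,v_2] = [v_1,v_2] − [v_0,v_2] + [v_0,v_1].
The 6×4 boundary matrix has rank 3 and Smith normal form diag(1,1,1).

From H_k ≅ ker(∂_k) / im(∂_{k+1}) we obtain:

  H_0: rank C_0 − rank ∂_1 = 4 − 3 = 1, and the invariant factors of ∂_1 are all 1, so H_0 = Z.

H_0 ≅ Z.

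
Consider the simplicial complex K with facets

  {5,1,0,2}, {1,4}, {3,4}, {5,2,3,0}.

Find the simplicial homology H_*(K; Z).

We work with the vertex ordering 0 < 1 < 2 < 3 < 4 < 5. The simplices of K, each written with vertices in increasing order, are:

  0-simplices (6): [0], [1], [2], [3], [4], [5]
  1-simplices (11): [0,1], [0,2], [0,3], [0,5], [1,2], [1,4], [1,5], [2,3], [2,5], [3,4], [3,5]
  2-simplices (7): [0,1,2], [0,1,5], [0,2,3], [0,2,5], [0,3,5], [1,2,5], [2,3,5]
  3-simplices (2): [0,1,2,5], [0,2,3,5]

so the chain groups are C_0 ≅ Z^6, C_1 ≅ Z^11, C_2 ≅ Z^7, C_3 ≅ Z^2.

∂_1: C_1 → C_0 is given by ∂[p,q] = [q] − [p].
As a 6×11 matrix over Z this has rank 5, with invariant factors (1,1,1,1,1).

The boundary map ∂_2: C_2 → C_1 sends each 2-simplex [p,q,r] to [q,r] − [p,r] + [p,q]. For instance
  ∂[1,2,5] = [2,5] − [1,5] + [1,2],
  ∂[0,1,2] = [1,2] − [0,2] + [0,1].
This gives a 11×7 integer matrix of rank 5; reducing to Smith normal form yields diagonal entries (1,1,1,1,1).

The boundary map ∂_3: C_3 → C_2 sends each 3-simplex σ to the alternating sum Σ_i (−1)^i (σ with its i-th vertex removed). For instance
  ∂[0,2,3,5] = [2,3,5] − [0,3,5] + [0,2,5] − [0,2,3],
  ∂[0,1,2,5] = [1,2,5] − [0,2,5] + [0,1,5] − [0,1,2].
As a 7×2 matrix over Z this has rank 2, with invariant factors (1,1).

From H_k ≅ ker(∂_k) / im(∂_{k+1}) we obtain:

  H_0: rank C_0 − rank ∂_1 = 6 − 5 = 1, and the invariant factors of ∂_1 are all 1, so H_0 = Z.
  H_1: rank ker ∂_1 − rank ∂_2 = (11 − 5) − 5 = 1, and the invariant factors of ∂_2 are all 1, so H_1 = Z.
  H_2: rank ker ∂_2 − rank ∂_3 = (7 − 5) − 2 = 0, and the invariant factors of ∂_3 are all 1, so H_2 = 0.
  H_3: rank ker ∂_3 − rank ∂_4 = (2 − 2) − 0 = 0, and there is no ∂_4, so H_3 = 0.

As a check, the Euler characteristic is 6 − 11 + 7 − 2 = 0, which agrees with 1 − 1 + 0 − 0 = 0.

H_0 ≅ Z,  H_1 ≅ Z,  H_2 = 0,  H_3 = 0.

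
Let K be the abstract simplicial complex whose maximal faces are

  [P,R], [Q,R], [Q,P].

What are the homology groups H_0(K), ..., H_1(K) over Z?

Take the total order P < Q < R on the vertex set. Then K (dimension 1) consists of the simplices:

  0-simplices (3): P, Q, R
  1-simplices (3): PQ, PR, QR

Hence C_0 ≅ Z^3, C_1 ≅ Z^3.

∂_1: C_1 → C_0 maps an edge to its endpoints' difference, ∂[p,q] = q − p. For instance
  ∂QR = R − Q.
The resulting 3×3 matrix has rank 2, and its Smith normal form has invariant factors (1,1).

From H_k ≅ ker(∂_k) / im(∂_{k+1}) we obtain:

  H_0: rank C_0 − rank ∂_1 = 3 − 2 = 1, and the invariant factors of ∂_1 are all 1, so H_0 = Z.
  H_1: rank ker ∂_1 − rank ∂_2 = (3 − 2) − 0 = 1, and there is no ∂_2, so H_1 = Z.

As a check, the Euler characteristic is 3 − 3 = 0, which agrees with 1 − 1 = 0.
(K is a triangulation of the circle S^1.)

H_0 = Z,  H_1 = Z.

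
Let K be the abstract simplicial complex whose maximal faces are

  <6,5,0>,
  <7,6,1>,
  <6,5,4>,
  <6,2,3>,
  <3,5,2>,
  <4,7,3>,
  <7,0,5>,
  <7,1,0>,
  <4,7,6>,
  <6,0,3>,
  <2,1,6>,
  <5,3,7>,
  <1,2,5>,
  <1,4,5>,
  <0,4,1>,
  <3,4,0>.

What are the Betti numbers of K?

b_0 = 1, b_1 = 2, b_2 = 1.

Order the vertices as 0 < 1 < 2 < 3 < 4 < 5 < 6 < 7. Listing each simplex with vertices in this order, K has dimension 2 with simplices:

  0-simplices (8): [0], [1], [2], [3], [4], [5], [6], [7]
  1-simplices (24): (24 of them)
  2-simplices (16): [0,1,4], [0,1,7], [0,3,4], [0,3,6], [0,5,6], [0,5,7], [1,2,5], [1,2,6], [1,4,5], [1,6,7], [2,3,5], [2,3,6], [3,4,7], [3,5,7], [4,5,6], [4,6,7]

giving chain groups C_0 ≅ Z^8, C_1 ≅ Z^24, C_2 ≅ Z^16.

The boundary map ∂_1: C_1 → C_0 maps an edge to its endpoints' difference, ∂[p,q] = q − p.
The resulting 8×24 matrix has rank 7, and its Smith normal form has invariant factors (1,1,1,1,1,1,1).

The boundary map ∂_2: C_2 → C_1 maps a triangle to the signed sum of its edges. For instance
  ∂[0,5,7] = [5,7] − [0,7] + [0,5],
  ∂[1,2,6] = [2,6] − [1,6] + [1,2].
This gives a 24×16 integer matrix of rank 15; reducing to Smith normal form yields diagonal entries (1,1,1,1,1,1,1,1,1,1,1,1,1,1,1).

Computing H_k = (kernel of ∂_k) / (image of ∂_{k+1}):

  H_0: rank C_0 − rank ∂_1 = 8 − 7 = 1, and the invariant factors of ∂_1 are all 1, so H_0 ≅ Z.
  H_1: rank ker ∂_1 − rank ∂_2 = (24 − 7) − 15 = 2, and the invariant factors of ∂_2 are all 1, so H_1 ≅ Z^2.
  H_2: rank ker ∂_2 − rank ∂_3 = (16 − 15) − 0 = 1, and there is no ∂_3, so H_2 ≅ Z.

(K is a triangulation of the torus T^2.)

Hence the Betti numbers are b_0 = 1, b_1 = 2, b_2 = 1.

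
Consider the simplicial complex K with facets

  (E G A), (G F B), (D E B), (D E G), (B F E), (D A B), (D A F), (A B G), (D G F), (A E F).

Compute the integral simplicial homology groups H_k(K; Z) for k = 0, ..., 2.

H_0 = Z,  H_1 = Z/2,  H_2 = 0.

Fix the vertex order A < B < D < E < F < G and write every simplex with vertices in increasing order. Then dim K = 2 and the simplices of K are:

  0-simplices (6): A, B, D, E, F, G
  1-simplices (15): AB, AD, AE, AF, AG, BD, BE, BF, BG, DE, DF, DG, EF, EG, FG
  2-simplices (10): ABD, ABG, ADF, AEF, AEG, BDE, BEF, BFG, DEG, DFG

so the chain groups are C_0 ≅ Z^6, C_1 ≅ Z^15, C_2 ≅ Z^10.

The boundary map ∂_1: C_1 → C_0 sends each edge [p,q] (with p < q) to q − p. For instance
  ∂EG = G − E.
As a 6×15 matrix over Z this has rank 5, with invariant factors (1,1,1,1,1).

Boundary ∂_2: C_2 → C_1 acts by ∂[p,q,r] = [q,r] − [p,r] + [p,q]. For instance
  ∂DEG = EG − DG + DE,
  ∂AEG = EG − AG + AE.
The resulting 15×10 matrix has rank 10, and its Smith normal form has invariant factors (1,1,1,1,1,1,1,1,1,2).

Now H_k = ker ∂_k / im ∂_{k+1}, so:

  H_0: rank C_0 − rank ∂_1 = 6 − 5 = 1, and the invariant factors of ∂_1 are all 1, so H_0 ≅ Z.
  H_1: rank ker ∂_1 − rank ∂_2 = (15 − 5) − 10 = 0, and ∂_2 has invariant factor 2 > 1, so H_1 ≅ Z/2.
  H_2: rank ker ∂_2 − rank ∂_3 = (10 − 10) − 0 = 0, and there is no ∂_3, so H_2 ≅ 0.

As a check, the Euler characteristic is 6 − 15 + 10 = 1, which agrees with 1 − 0 + 0 = 1.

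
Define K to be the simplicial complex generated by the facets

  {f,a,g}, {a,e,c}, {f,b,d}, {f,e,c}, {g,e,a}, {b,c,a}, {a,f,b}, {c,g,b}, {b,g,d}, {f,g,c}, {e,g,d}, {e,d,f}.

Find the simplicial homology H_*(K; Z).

H_0 = Z,  H_1 = Z/2,  H_2 = 0.

We work with the vertex ordering a < b < c < d < e < f < g. The simplices of K, each written with vertices in increasing order, are:

  0-simplices (7): a, b, c, d, e, f, g
  1-simplices (18): ab, ac, ae, af, ag, bc, bd, bf, bg, ce, cf, cg, de, df, dg, ef, eg, fg
  2-simplices (12): abc, abf, ace, aeg, afg, bcg, bdf, bdg, cef, cfg, def, deg

Hence C_0 ≅ Z^7, C_1 ≅ Z^18, C_2 ≅ Z^12.

The boundary map ∂_1: C_1 → C_0 maps an edge to its endpoints' difference, ∂[p,q] = q − p.
The 7×18 boundary matrix has rank 6 and Smith normal form diag(1,1,1,1,1,1).

Boundary ∂_2: C_2 → C_1 sends each 2-simplex [p,q,r] to [q,r] − [p,r] + [p,q]. For instance
  ∂aeg = eg − ag + ae,
  ∂bcg = cg − bg + bc.
This gives a 18×12 integer matrix of rank 12; reducing to Smith normal form yields diagonal entries (1,1,1,1,1,1,1,1,1,1,1,2).

From H_k ≅ ker(∂_k) / im(∂_{k+1}) we obtain:

  H_0: rank C_0 − rank ∂_1 = 7 − 6 = 1, and the invariant factors of ∂_1 are all 1, so H_0 = Z.
  H_1: rank ker ∂_1 − rank ∂_2 = (18 − 6) − 12 = 0, and ∂_2 has invariant factor 2 > 1, so H_1 = Z/2.
  H_2: rank ker ∂_2 − rank ∂_3 = (12 − 12) − 0 = 0, and there is no ∂_3, so H_2 = 0.

As a check, the Euler characteristic is 7 − 18 + 12 = 1, which agrees with 1 − 0 + 0 = 1.
(K is a triangulation of the real projective plane RP^2.)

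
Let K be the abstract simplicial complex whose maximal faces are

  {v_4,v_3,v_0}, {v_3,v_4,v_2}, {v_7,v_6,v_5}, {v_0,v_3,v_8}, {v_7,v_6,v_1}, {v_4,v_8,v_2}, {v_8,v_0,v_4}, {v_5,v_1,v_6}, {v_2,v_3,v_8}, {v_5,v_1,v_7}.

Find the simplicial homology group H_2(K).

H_2 = Z^2.

Order the vertices as v_0 < v_1 < v_2 < v_3 < v_4 < v_5 < v_6 < v_7 < v_8. Listing each simplex with vertices in this order, K has dimension 2 with simplices:

  0-simplices (9): [v_0], [v_1], [v_2], [v_3], [v_4], [v_5], [v_6], [v_7], [v_8]
  1-simplices (15): (15 of them)
  2-simplices (10): [v_0,v_3,v_4], [v_0,v_3,v_8], [v_0,v_4,v_8], [v_1,v_5,v_6], [v_1,v_5,v_7], [v_1,v_6,v_7], [v_2,v_3,v_4], [v_2,v_3,v_8], [v_2,v_4,v_8], [v_5,v_6,v_7]

giving chain groups C_0 ≅ Z^9, C_1 ≅ Z^15, C_2 ≅ Z^10.

The boundary map ∂_1: C_1 → C_0 maps an edge to its endpoints' difference, ∂[p,q] = q − p.
The 9×15 boundary matrix has rank 7 and Smith normal form diag(1,1,1,1,1,1,1).

The boundary map ∂_2: C_2 → C_1 acts by ∂[p,q,r] = [q,r] − [p,r] + [p,q]. For instance
  ∂[v_2,v_4,v_8] = [v_4,v_8] − [v_2,v_8] + [v_2,v_4],
  ∂[v_0,v_3,v_8] = [v_3,v_8] − [v_0,v_8] + [v_0,v_3].
This gives a 15×10 integer matrix of rank 8; reducing to Smith normal form yields diagonal entries (1,1,1,1,1,1,1,1).

Now H_k = ker ∂_k / im ∂_{k+1}, so:

  H_2: rank ker ∂_2 − rank ∂_3 = (10 − 8) − 0 = 2, and there is no ∂_3, so H_2 ≅ Z^2.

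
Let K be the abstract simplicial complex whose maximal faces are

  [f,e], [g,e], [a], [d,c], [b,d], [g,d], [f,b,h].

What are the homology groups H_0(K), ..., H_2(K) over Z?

H_0 ≅ Z^2,  H_1 ≅ Z,  H_2 = 0.

We work with the vertex ordering a < b < c < d < e < f < g < h. The simplices of K, each written with vertices in increasing order, are:

  0-simplices (8): a, b, c, d, e, f, g, h
  1-simplices (8): bd, bf, bh, cd, dg, ef, eg, fh
  2-simplices (1): bfh

giving chain groups C_0 ≅ Z^8, C_1 ≅ Z^8, C_2 ≅ Z^1.

∂_1: C_1 → C_0 maps an edge to its endpoints' difference, ∂[p,q] = q − p. For instance
  ∂bd = d − b.
As a 8×8 matrix over Z this has rank 6, with invariant factors (1,1,1,1,1,1).

Boundary ∂_2: C_2 → C_1 acts by ∂[p,q,r] = [q,r] − [p,r] + [p,q]. For instance
  ∂bfh = fh − bh + bf.
This gives a 8×1 integer matrix of rank 1; reducing to Smith normal form yields diagonal entries (1).

Now H_k = ker ∂_k / im ∂_{k+1}, so:

  H_0: rank C_0 − rank ∂_1 = 8 − 6 = 2, and the invariant factors of ∂_1 are all 1, so H_0 = Z^2.
  H_1: rank ker ∂_1 − rank ∂_2 = (8 − 6) − 1 = 1, and the invariant factors of ∂_2 are all 1, so H_1 = Z.
  H_2: rank ker ∂_2 − rank ∂_3 = (1 − 1) − 0 = 0, and there is no ∂_3, so H_2 = 0.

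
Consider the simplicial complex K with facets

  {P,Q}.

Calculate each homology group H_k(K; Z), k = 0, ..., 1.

H_0 ≅ Z,  H_1 = 0.

Take the total order P < Q on the vertex set. Then K (dimension 1) consists of the simplices:

  0-simplices (2): P, Q
  1-simplices (1): PQ

so the chain groups are C_0 ≅ Z^2, C_1 ≅ Z^1.

Boundary ∂_1: C_1 → C_0 maps an edge to its endpoints' difference, ∂[p,q] = q − p. For instance
  ∂PQ = Q − P.
The resulting 2×1 matrix has rank 1, and its Smith normal form has invariant factors (1).

Computing H_k = (kernel of ∂_k) / (image of ∂_{k+1}):

  H_0: rank C_0 − rank ∂_1 = 2 − 1 = 1, and the invariant factors of ∂_1 are all 1, so H_0 = Z.
  H_1: rank ker ∂_1 − rank ∂_2 = (1 − 1) − 0 = 0, and there is no ∂_2, so H_1 = 0.

As a check, the Euler characteristic is 2 − 1 = 1, which agrees with 1 − 0 = 1.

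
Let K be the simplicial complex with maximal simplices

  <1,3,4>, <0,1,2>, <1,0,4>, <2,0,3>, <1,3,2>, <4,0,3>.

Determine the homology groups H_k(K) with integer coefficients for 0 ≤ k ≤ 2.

Order the vertices as 0 < 1 < 2 < 3 < 4. Listing each simplex with vertices in this order, K has dimension 2 with simplices:

  0-simplices (5): [0], [1], [2], [3], [4]
  1-simplices (9): [0,1], [0,2], [0,3], [0,4], [1,2], [1,3], [1,4], [2,3], [3,4]
  2-simplices (6): [0,1,2], [0,1,4], [0,2,3], [0,3,4], [1,2,3], [1,3,4]

giving chain groups C_0 ≅ Z^5, C_1 ≅ Z^9, C_2 ≅ Z^6.

Boundary ∂_1: C_1 → C_0 sends each edge [p,q] (with p < q) to q − p.
The 5×9 boundary matrix has rank 4 and Smith normal form diag(1,1,1,1).

The boundary map ∂_2: C_2 → C_1 sends each 2-simplex [p,q,r] to [q,r] − [p,r] + [p,q]. For instance
  ∂[1,3,4] = [3,4] − [1,4] + [1,3],
  ∂[0,2,3] = [2,3] − [0,3] + [0,2].
The resulting 9×6 matrix has rank 5, and its Smith normal form has invariant factors (1,1,1,1,1).

Computing H_k = (kernel of ∂_k) / (image of ∂_{k+1}):

  H_0: rank C_0 − rank ∂_1 = 5 − 4 = 1, and the invariant factors of ∂_1 are all 1, so H_0 = Z.
  H_1: rank ker ∂_1 − rank ∂_2 = (9 − 4) − 5 = 0, and the invariant factors of ∂_2 are all 1, so H_1 = 0.
  H_2: rank ker ∂_2 − rank ∂_3 = (6 − 5) − 0 = 1, and there is no ∂_3, so H_2 = Z.

As a check, the Euler characteristic is 5 − 9 + 6 = 2, which agrees with 1 − 0 + 1 = 2.

H_0 ≅ Z,  H_1 = 0,  H_2 ≅ Z.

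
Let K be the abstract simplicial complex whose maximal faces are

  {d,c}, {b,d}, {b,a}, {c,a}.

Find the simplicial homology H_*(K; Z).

Fix the vertex order a < b < c < d and write every simplex with vertices in increasing order. Then dim K = 1 and the simplices of K are:

  0-simplices (4): a, b, c, d
  1-simplices (4): ab, ac, bd, cd

giving chain groups C_0 ≅ Z^4, C_1 ≅ Z^4.

The boundary map ∂_1: C_1 → C_0 sends each edge [p,q] (with p < q) to q − p. For instance
  ∂cd = d − c.
This gives a 4×4 integer matrix of rank 3; reducing to Smith normal form yields diagonal entries (1,1,1).

Computing H_k = (kernel of ∂_k) / (image of ∂_{k+1}):

  H_0: rank C_0 − rank ∂_1 = 4 − 3 = 1, and the invariant factors of ∂_1 are all 1, so H_0 ≅ Z.
  H_1: rank ker ∂_1 − rank ∂_2 = (4 − 3) − 0 = 1, and there is no ∂_2, so H_1 ≅ Z.

(K is a triangulation of the circle S^1.)

H_0 ≅ Z,  H_1 ≅ Z.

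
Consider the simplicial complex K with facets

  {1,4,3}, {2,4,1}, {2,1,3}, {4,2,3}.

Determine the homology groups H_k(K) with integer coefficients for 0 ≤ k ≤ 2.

H_0 = Z,  H_1 = 0,  H_2 = Z.

K has 4 vertices, 6 edges, 4 triangles.
rank ∂_0 = 0, rank ∂_1 = 3 ⇒ b_0 = 4 − 0 − 3 = 1; all invariant factors of ∂_1 are 1 so no torsion. So H_0 = Z.
rank ∂_1 = 3, rank ∂_2 = 3 ⇒ b_1 = 6 − 3 − 3 = 0; all invariant factors of ∂_2 are 1 so no torsion. So H_1 = 0.
rank ∂_2 = 3, rank ∂_3 = 0 ⇒ b_2 = 4 − 3 − 0 = 1. So H_2 = Z.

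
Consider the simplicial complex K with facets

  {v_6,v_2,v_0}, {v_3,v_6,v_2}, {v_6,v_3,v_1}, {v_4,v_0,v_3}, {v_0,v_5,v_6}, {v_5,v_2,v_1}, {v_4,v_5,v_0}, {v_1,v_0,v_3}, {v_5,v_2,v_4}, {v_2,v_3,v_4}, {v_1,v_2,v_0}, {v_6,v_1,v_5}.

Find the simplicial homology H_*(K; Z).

H_0 ≅ Z,  H_1 ≅ Z/2Z,  H_2 = 0.

Take the total order v_0 < v_1 < v_2 < v_3 < v_4 < v_5 < v_6 on the vertex set. Then K (dimension 2) consists of the simplices:

  0-simplices (7): [v_0], [v_1], [v_2], [v_3], [v_4], [v_5], [v_6]
  1-simplices (18): (18 of them)
  2-simplices (12): (12 of them)

Hence C_0 ≅ Z^7, C_1 ≅ Z^18, C_2 ≅ Z^12.

The boundary map ∂_1: C_1 → C_0 sends each edge [p,q] (with p < q) to q − p. For instance
  ∂[v_2,v_5] = [v_5] − [v_2].
As a 7×18 matrix over Z this has rank 6, with invariant factors (1,1,1,1,1,1).

The boundary map ∂_2: C_2 → C_1 maps a triangle to the signed sum of its edges. For instance
  ∂[v_0,v_4,v_5] = [v_4,v_5] − [v_0,v_5] + [v_0,v_4],
  ∂[v_2,v_3,v_4] = [v_3,v_4] − [v_2,v_4] + [v_2,v_3].
As a 18×12 matrix over Z this has rank 12, with invariant factors (1,1,1,1,1,1,1,1,1,1,1,2).

Now H_k = ker ∂_k / im ∂_{k+1}, so:

  H_0: rank C_0 − rank ∂_1 = 7 − 6 = 1, and the invariant factors of ∂_1 are all 1, so H_0 ≅ Z.
  H_1: rank ker ∂_1 − rank ∂_2 = (18 − 6) − 12 = 0, and ∂_2 has invariant factor 2 > 1, so H_1 ≅ Z/2Z.
  H_2: rank ker ∂_2 − rank ∂_3 = (12 − 12) − 0 = 0, and there is no ∂_3, so H_2 ≅ 0.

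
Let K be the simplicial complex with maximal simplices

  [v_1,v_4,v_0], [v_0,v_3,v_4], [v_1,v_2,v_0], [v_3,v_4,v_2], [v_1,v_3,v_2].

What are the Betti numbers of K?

We work with the vertex ordering v_0 < v_1 < v_2 < v_3 < v_4. The simplices of K, each written with vertices in increasing order, are:

  0-simplices (5): [v_0], [v_1], [v_2], [v_3], [v_4]
  1-simplices (10): [v_0,v_1], [v_0,v_2], [v_0,v_3], [v_0,v_4], [v_1,v_2], [v_1,v_3], [v_1,v_4], [v_2,v_3], [v_2,v_4], [v_3,v_4]
  2-simplices (5): [v_0,v_1,v_2], [v_0,v_1,v_4], [v_0,v_3,v_4], [v_1,v_2,v_3], [v_2,v_3,v_4]

so the chain groups are C_0 ≅ Z^5, C_1 ≅ Z^10, C_2 ≅ Z^5.

∂_1: C_1 → C_0 maps an edge to its endpoints' difference, ∂[p,q] = q − p. For instance
  ∂[v_1,v_4] = [v_4] − [v_1].
This gives a 5×10 integer matrix of rank 4; reducing to Smith normal form yields diagonal entries (1,1,1,1).

∂_2: C_2 → C_1 maps a triangle to the signed sum of its edges. For instance
  ∂[v_1,v_2,v_3] = [v_2,v_3] − [v_1,v_3] + [v_1,v_2],
  ∂[v_2,v_3,v_4] = [v_3,v_4] − [v_2,v_4] + [v_2,v_3].
As a 10×5 matrix over Z this has rank 5, with invariant factors (1,1,1,1,1).

Computing H_k = (kernel of ∂_k) / (image of ∂_{k+1}):

  H_0: rank C_0 − rank ∂_1 = 5 − 4 = 1, and the invariant factors of ∂_1 are all 1, so H_0 = Z.
  H_1: rank ker ∂_1 − rank ∂_2 = (10 − 4) − 5 = 1, and the invariant factors of ∂_2 are all 1, so H_1 = Z.
  H_2: rank ker ∂_2 − rank ∂_3 = (5 − 5) − 0 = 0, and there is no ∂_3, so H_2 = 0.

As a check, the Euler characteristic is 5 − 10 + 5 = 0, which agrees with 1 − 1 + 0 = 0.

Hence the Betti numbers are b_0 = 1, b_1 = 1, b_2 = 0.

b_0 = 1, b_1 = 1, b_2 = 0.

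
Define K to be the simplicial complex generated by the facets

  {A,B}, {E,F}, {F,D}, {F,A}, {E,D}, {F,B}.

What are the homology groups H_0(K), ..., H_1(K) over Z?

H_0 ≅ Z,  H_1 ≅ Z^2.

Take the total order A < B < D < E < F on the vertex set. Then K (dimension 1) consists of the simplices:

  0-simplices (5): A, B, D, E, F
  1-simplices (6): AB, AF, BF, DE, DF, EF

Hence C_0 ≅ Z^5, C_1 ≅ Z^6.

Boundary ∂_1: C_1 → C_0 is given by ∂[p,q] = [q] − [p].
This gives a 5×6 integer matrix of rank 4; reducing to Smith normal form yields diagonal entries (1,1,1,1).

From H_k ≅ ker(∂_k) / im(∂_{k+1}) we obtain:

  H_0: rank C_0 − rank ∂_1 = 5 − 4 = 1, and the invariant factors of ∂_1 are all 1, so H_0 ≅ Z.
  H_1: rank ker ∂_1 − rank ∂_2 = (6 − 4) − 0 = 2, and there is no ∂_2, so H_1 ≅ Z^2.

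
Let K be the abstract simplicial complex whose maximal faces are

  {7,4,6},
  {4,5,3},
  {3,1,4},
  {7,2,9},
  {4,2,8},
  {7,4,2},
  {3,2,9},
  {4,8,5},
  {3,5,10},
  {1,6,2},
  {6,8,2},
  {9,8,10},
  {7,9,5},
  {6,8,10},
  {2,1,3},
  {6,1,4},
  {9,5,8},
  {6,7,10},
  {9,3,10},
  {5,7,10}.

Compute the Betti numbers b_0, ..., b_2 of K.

b_0 = 1, b_1 = 1, b_2 = 0.

Order the vertices as 1 < 2 < 3 < 4 < 5 < 6 < 7 < 8 < 9 < 10. Listing each simplex with vertices in this order, K has dimension 2 with simplices:

  0-simplices (10): [1], [2], [3], [4], [5], [6], [7], [8], [9], [10]
  1-simplices (30): (30 of them)
  2-simplices (20): (20 of them)

giving chain groups C_0 ≅ Z^10, C_1 ≅ Z^30, C_2 ≅ Z^20.

The boundary map ∂_1: C_1 → C_0 sends each edge [p,q] (with p < q) to q − p.
This gives a 10×30 integer matrix of rank 9; reducing to Smith normal form yields diagonal entries (1,1,1,1,1,1,1,1,1).

The boundary map ∂_2: C_2 → C_1 acts by ∂[p,q,r] = [q,r] − [p,r] + [p,q]. For instance
  ∂[1,2,6] = [2,6] − [1,6] + [1,2],
  ∂[6,7,10] = [7,10] − [6,10] + [6,7].
The resulting 30×20 matrix has rank 20, and its Smith normal form has invariant factors (1,1,1,1,1,1,1,1,1,1,1,1,1,1,1,1,1,1,1,2).

Reading off H_k = ker ∂_k / im ∂_{k+1}:

  H_0: rank C_0 − rank ∂_1 = 10 − 9 = 1, and the invariant factors of ∂_1 are all 1, so H_0 = Z.
  H_1: rank ker ∂_1 − rank ∂_2 = (30 − 9) − 20 = 1, and ∂_2 has invariant factor 2 > 1, so H_1 = Z ⊕ Z/2Z.
  H_2: rank ker ∂_2 − rank ∂_3 = (20 − 20) − 0 = 0, and there is no ∂_3, so H_2 = 0.

Hence the Betti numbers are b_0 = 1, b_1 = 1, b_2 = 0.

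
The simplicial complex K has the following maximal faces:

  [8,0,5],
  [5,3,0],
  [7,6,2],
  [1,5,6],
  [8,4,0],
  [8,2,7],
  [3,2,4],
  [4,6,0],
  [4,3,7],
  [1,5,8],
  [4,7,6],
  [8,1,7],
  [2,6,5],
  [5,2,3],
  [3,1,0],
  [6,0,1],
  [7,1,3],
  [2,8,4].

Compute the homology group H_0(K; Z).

H_0 = Z.

Take the total order 0 < 1 < 2 < 3 < 4 < 5 < 6 < 7 < 8 on the vertex set. Then K (dimension 2) consists of the simplices:

  0-simplices (9): [0], [1], [2], [3], [4], [5], [6], [7], [8]
  1-simplices (27): (27 of them)
  2-simplices (18): [0,1,3], [0,1,6], [0,3,5], [0,4,6], [0,4,8], [0,5,8], [1,3,7], [1,5,6], [1,5,8], [1,7,8], [2,3,4], [2,3,5], [2,4,8], [2,5,6], [2,6,7], [2,7,8], [3,4,7], [4,6,7]

so the chain groups are C_0 ≅ Z^9, C_1 ≅ Z^27, C_2 ≅ Z^18.

Boundary ∂_1: C_1 → C_0 sends each edge [p,q] (with p < q) to q − p.
The resulting 9×27 matrix has rank 8, and its Smith normal form has invariant factors (1,1,1,1,1,1,1,1).

∂_2: C_2 → C_1 maps a triangle to the signed sum of its edges. For instance
  ∂[1,7,8] = [7,8] − [1,8] + [1,7],
  ∂[2,3,4] = [3,4] − [2,4] + [2,3].
This gives a 27×18 integer matrix of rank 18; reducing to Smith normal form yields diagonal entries (1,1,1,1,1,1,1,1,1,1,1,1,1,1,1,1,1,2).

Computing H_k = (kernel of ∂_k) / (image of ∂_{k+1}):

  H_0: rank C_0 − rank ∂_1 = 9 − 8 = 1, and the invariant factors of ∂_1 are all 1, so H_0 ≅ Z.

(K is a triangulation of the Klein bottle.)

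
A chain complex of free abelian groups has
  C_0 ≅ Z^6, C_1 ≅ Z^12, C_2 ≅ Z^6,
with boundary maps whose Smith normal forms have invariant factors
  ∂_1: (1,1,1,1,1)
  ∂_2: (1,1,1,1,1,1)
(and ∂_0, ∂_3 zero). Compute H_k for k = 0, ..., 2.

H_0: b_0 = 6 − 0 − 5 = 1; torsion from ∂_1 factors > 1: none. So H_0 ≅ Z.
H_1: b_1 = 12 − 5 − 6 = 1; torsion from ∂_2 factors > 1: none. So H_1 ≅ Z.
H_2: b_2 = 6 − 6 − 0 = 0; torsion from ∂_3 factors > 1: none. So H_2 ≅ 0.

H_0 ≅ Z,  H_1 ≅ Z,  H_2 = 0.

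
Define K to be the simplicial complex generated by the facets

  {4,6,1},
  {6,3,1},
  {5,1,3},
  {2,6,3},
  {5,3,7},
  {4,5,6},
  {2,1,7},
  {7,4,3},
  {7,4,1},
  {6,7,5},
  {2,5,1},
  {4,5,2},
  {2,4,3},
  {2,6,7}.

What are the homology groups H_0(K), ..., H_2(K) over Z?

H_0 ≅ Z,  H_1 ≅ Z^2,  H_2 ≅ Z.

Fix the vertex order 1 < 2 < 3 < 4 < 5 < 6 < 7 and write every simplex with vertices in increasing order. Then dim K = 2 and the simplices of K are:

  0-simplices (7): [1], [2], [3], [4], [5], [6], [7]
  1-simplices (21): [1,2], [1,3], [1,4], [1,5], [1,6], [1,7], [2,3], [2,4], [2,5], [2,6], [2,7], [3,4], [3,5], [3,6], [3,7], [4,5], [4,6], [4,7], [5,6], [5,7], [6,7]
  2-simplices (14): [1,2,5], [1,2,7], [1,3,5], [1,3,6], [1,4,6], [1,4,7], [2,3,4], [2,3,6], [2,4,5], [2,6,7], [3,4,7], [3,5,7], [4,5,6], [5,6,7]

giving chain groups C_0 ≅ Z^7, C_1 ≅ Z^21, C_2 ≅ Z^14.

∂_1: C_1 → C_0 sends each edge [p,q] (with p < q) to q − p. For instance
  ∂[4,6] = [6] − [4].
The 7×21 boundary matrix has rank 6 and Smith normal form diag(1,1,1,1,1,1).

Boundary ∂_2: C_2 → C_1 acts by ∂[p,q,r] = [q,r] − [p,r] + [p,q]. For instance
  ∂[3,4,7] = [4,7] − [3,7] + [3,4],
  ∂[1,4,7] = [4,7] − [1,7] + [1,4].
This gives a 21×14 integer matrix of rank 13; reducing to Smith normal form yields diagonal entries (1,1,1,1,1,1,1,1,1,1,1,1,1).

From H_k ≅ ker(∂_k) / im(∂_{k+1}) we obtain:

  H_0: rank C_0 − rank ∂_1 = 7 − 6 = 1, and the invariant factors of ∂_1 are all 1, so H_0 = Z.
  H_1: rank ker ∂_1 − rank ∂_2 = (21 − 6) − 13 = 2, and the invariant factors of ∂_2 are all 1, so H_1 = Z^2.
  H_2: rank ker ∂_2 − rank ∂_3 = (14 − 13) − 0 = 1, and there is no ∂_3, so H_2 = Z.

As a check, the Euler characteristic is 7 − 21 + 14 = 0, which agrees with 1 − 2 + 1 = 0.
(K is a triangulation of the torus T^2.)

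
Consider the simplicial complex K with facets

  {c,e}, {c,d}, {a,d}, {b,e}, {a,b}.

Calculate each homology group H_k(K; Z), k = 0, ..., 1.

H_0 ≅ Z,  H_1 ≅ Z.

Fix the vertex order a < b < c < d < e and write every simplex with vertices in increasing order. Then dim K = 1 and the simplices of K are:

  0-simplices (5): a, b, c, d, e
  1-simplices (5): ab, ad, be, cd, ce

giving chain groups C_0 ≅ Z^5, C_1 ≅ Z^5.

Boundary ∂_1: C_1 → C_0 maps an edge to its endpoints' difference, ∂[p,q] = q − p. For instance
  ∂ab = b − a.
As a 5×5 matrix over Z this has rank 4, with invariant factors (1,1,1,1).

Reading off H_k = ker ∂_k / im ∂_{k+1}:

  H_0: rank C_0 − rank ∂_1 = 5 − 4 = 1, and the invariant factors of ∂_1 are all 1, so H_0 = Z.
  H_1: rank ker ∂_1 − rank ∂_2 = (5 − 4) − 0 = 1, and there is no ∂_2, so H_1 = Z.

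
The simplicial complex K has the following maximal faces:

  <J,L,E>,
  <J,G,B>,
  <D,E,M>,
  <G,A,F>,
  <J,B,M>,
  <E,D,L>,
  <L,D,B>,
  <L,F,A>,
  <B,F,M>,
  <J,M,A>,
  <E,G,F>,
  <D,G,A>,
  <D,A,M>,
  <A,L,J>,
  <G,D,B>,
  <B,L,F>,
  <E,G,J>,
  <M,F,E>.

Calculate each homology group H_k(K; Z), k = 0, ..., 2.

We work with the vertex ordering A < B < D < E < F < G < J < L < M. The simplices of K, each written with vertices in increasing order, are:

  0-simplices (9): A, B, D, E, F, G, J, L, M
  1-simplices (27): AD, AF, AG, AJ, AL, AM, BD, BF, BG, BJ, BL, BM, DE, DG, DL, DM, EF, EG, EJ, EL, EM, FG, FL, FM, GJ, JL, JM
  2-simplices (18): ADG, ADM, AFG, AFL, AJL, AJM, BDG, BDL, BFL, BFM, BGJ, BJM, DEL, DEM, EFG, EFM, EGJ, EJL

Hence C_0 ≅ Z^9, C_1 ≅ Z^27, C_2 ≅ Z^18.

Boundary ∂_1: C_1 → C_0 maps an edge to its endpoints' difference, ∂[p,q] = q − p.
This gives a 9×27 integer matrix of rank 8; reducing to Smith normal form yields diagonal entries (1,1,1,1,1,1,1,1).

Boundary ∂_2: C_2 → C_1 sends each 2-simplex [p,q,r] to [q,r] − [p,r] + [p,q]. For instance
  ∂AFL = FL − AL + AF,
  ∂DEM = EM − DM + DE.
The resulting 27×18 matrix has rank 17, and its Smith normal form has invariant factors (1,1,1,1,1,1,1,1,1,1,1,1,1,1,1,1,1).

Now H_k = ker ∂_k / im ∂_{k+1}, so:

  H_0: rank C_0 − rank ∂_1 = 9 − 8 = 1, and the invariant factors of ∂_1 are all 1, so H_0 ≅ Z.
  H_1: rank ker ∂_1 − rank ∂_2 = (27 − 8) − 17 = 2, and the invariant factors of ∂_2 are all 1, so H_1 ≅ Z^2.
  H_2: rank ker ∂_2 − rank ∂_3 = (18 − 17) − 0 = 1, and there is no ∂_3, so H_2 ≅ Z.

As a check, the Euler characteristic is 9 − 27 + 18 = 0, which agrees with 1 − 2 + 1 = 0.
(K is a triangulation of the torus T^2.)

H_0 = Z,  H_1 = Z^2,  H_2 = Z.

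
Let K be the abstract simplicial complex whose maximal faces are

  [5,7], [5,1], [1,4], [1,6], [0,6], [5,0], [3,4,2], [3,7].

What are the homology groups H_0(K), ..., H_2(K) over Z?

H_0 = Z,  H_1 = Z^2,  H_2 = 0.

K has 8 vertices, 10 edges, 1 triangle.
rank ∂_0 = 0, rank ∂_1 = 7 ⇒ b_0 = 8 − 0 − 7 = 1; all invariant factors of ∂_1 are 1 so no torsion. So H_0 ≅ Z.
rank ∂_1 = 7, rank ∂_2 = 1 ⇒ b_1 = 10 − 7 − 1 = 2; all invariant factors of ∂_2 are 1 so no torsion. So H_1 ≅ Z^2.
rank ∂_2 = 1, rank ∂_3 = 0 ⇒ b_2 = 1 − 1 − 0 = 0. So H_2 ≅ 0.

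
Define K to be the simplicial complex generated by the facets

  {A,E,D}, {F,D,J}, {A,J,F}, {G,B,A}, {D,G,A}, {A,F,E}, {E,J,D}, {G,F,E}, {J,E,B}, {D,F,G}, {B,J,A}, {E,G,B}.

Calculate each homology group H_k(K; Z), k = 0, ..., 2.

H_0 ≅ Z,  H_1 ≅ Z/2Z,  H_2 = 0.

We work with the vertex ordering A < B < D < E < F < G < J. The simplices of K, each written with vertices in increasing order, are:

  0-simplices (7): A, B, D, E, F, G, J
  1-simplices (18): AB, AD, AE, AF, AG, AJ, BE, BG, BJ, DE, DF, DG, DJ, EF, EG, EJ, FG, FJ
  2-simplices (12): ABG, ABJ, ADE, ADG, AEF, AFJ, BEG, BEJ, DEJ, DFG, DFJ, EFG

giving chain groups C_0 ≅ Z^7, C_1 ≅ Z^18, C_2 ≅ Z^12.

Boundary ∂_1: C_1 → C_0 sends each edge [p,q] (with p < q) to q − p.
The resulting 7×18 matrix has rank 6, and its Smith normal form has invariant factors (1,1,1,1,1,1).

The boundary map ∂_2: C_2 → C_1 sends each 2-simplex [p,q,r] to [q,r] − [p,r] + [p,q]. For instance
  ∂DEJ = EJ − DJ + DE,
  ∂DFJ = FJ − DJ + DF.
This gives a 18×12 integer matrix of rank 12; reducing to Smith normal form yields diagonal entries (1,1,1,1,1,1,1,1,1,1,1,2).

Computing H_k = (kernel of ∂_k) / (image of ∂_{k+1}):

  H_0: rank C_0 − rank ∂_1 = 7 − 6 = 1, and the invariant factors of ∂_1 are all 1, so H_0 ≅ Z.
  H_1: rank ker ∂_1 − rank ∂_2 = (18 − 6) − 12 = 0, and ∂_2 has invariant factor 2 > 1, so H_1 ≅ Z/2Z.
  H_2: rank ker ∂_2 − rank ∂_3 = (12 − 12) − 0 = 0, and there is no ∂_3, so H_2 ≅ 0.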